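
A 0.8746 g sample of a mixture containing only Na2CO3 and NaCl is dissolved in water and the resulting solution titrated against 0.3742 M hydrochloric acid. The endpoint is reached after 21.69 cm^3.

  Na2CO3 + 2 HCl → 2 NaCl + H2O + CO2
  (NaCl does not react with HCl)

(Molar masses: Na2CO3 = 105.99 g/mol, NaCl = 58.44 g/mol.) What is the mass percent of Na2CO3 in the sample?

n(HCl) = 0.02169 × 0.3742 = 8.116 × 10^-3 mol
Let x = n(Na2CO3), y = n(NaCl).
Titrant: 2x = 8.116 × 10^-3;  mass: 105.99x + 58.44y = 0.8746
Solving, x = 4.058 × 10^-3 mol, y = 7.606 × 10^-3 mol
mass of Na2CO3 = 4.058 × 10^-3 × 105.99 = 0.4301 g
% Na2CO3 = 0.4301 / 0.8746 × 100 = 49.18 %

49.18 %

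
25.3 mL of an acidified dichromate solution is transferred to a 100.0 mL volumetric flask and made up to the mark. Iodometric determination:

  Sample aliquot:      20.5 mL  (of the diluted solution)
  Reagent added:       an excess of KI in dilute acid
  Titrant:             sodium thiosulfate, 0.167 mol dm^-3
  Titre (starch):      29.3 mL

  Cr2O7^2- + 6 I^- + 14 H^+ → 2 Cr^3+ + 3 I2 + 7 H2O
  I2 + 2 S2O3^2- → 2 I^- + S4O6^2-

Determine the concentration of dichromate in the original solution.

0.157 mol/L

n(S2O3^2-) = 0.0293 × 0.167 = 4.89 × 10^-3 mol
n(I2) = n(S2O3^2-)/2 = 2.45 × 10^-3 mol
From the 1:3 ratio, n(Cr2O7^2-) in the aliquot = 1/3 × 2.45 × 10^-3 = 8.16 × 10^-4 mol
[Cr2O7^2-]_dilute = 8.16 × 10^-4 / 0.0205 = 0.0398 mol/L
[Cr2O7^2-]_original = 0.0398 × 100.0/25.3 = 0.157 mol/L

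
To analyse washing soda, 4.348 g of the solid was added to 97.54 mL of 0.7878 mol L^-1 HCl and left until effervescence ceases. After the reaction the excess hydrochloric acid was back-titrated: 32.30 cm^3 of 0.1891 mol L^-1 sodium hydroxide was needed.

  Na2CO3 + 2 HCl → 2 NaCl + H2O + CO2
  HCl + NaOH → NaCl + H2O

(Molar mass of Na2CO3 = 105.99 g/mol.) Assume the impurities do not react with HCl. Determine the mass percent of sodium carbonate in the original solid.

n(HCl) added = 0.09754 × 0.7878 = 0.07684 mol
n(NaOH) used in back-titration = 0.03230 × 0.1891 = 6.108 × 10^-3 mol
n(HCl) left over = 6.108 × 10^-3 mol (1:1 ratio)
n(HCl) consumed by analyte = 0.07684 − 6.108 × 10^-3 = 0.07073 mol
From the 1:2 ratio, n(Na2CO3) = 1/2 × 0.07073 = 0.03537 mol
mass of Na2CO3 = 0.03537 × 105.99 = 3.749 g
% Na2CO3 = 3.749 / 4.348 × 100 = 86.21 %

86.21 %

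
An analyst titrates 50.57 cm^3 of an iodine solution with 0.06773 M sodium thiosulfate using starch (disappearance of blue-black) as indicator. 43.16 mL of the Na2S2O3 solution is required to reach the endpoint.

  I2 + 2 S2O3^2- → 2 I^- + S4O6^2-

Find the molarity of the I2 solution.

0.02890 M

n(Na2S2O3) = 0.04316 L × 0.06773 mol/L = 2.923 × 10^-3 mol
From the 1:2 mole ratio, n(I2) = 1/2 × 2.923 × 10^-3 = 1.462 × 10^-3 mol
[I2] = 1.462 × 10^-3 mol / 0.05057 L = 0.02890 mol/L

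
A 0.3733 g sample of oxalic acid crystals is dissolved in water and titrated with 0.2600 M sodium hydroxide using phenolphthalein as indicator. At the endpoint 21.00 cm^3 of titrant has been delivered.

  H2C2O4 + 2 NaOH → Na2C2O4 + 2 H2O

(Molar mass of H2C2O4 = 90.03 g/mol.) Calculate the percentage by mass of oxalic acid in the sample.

n(NaOH) = 0.02100 L × 0.2600 mol/L = 5.460 × 10^-3 mol
From the 1:2 ratio, n(H2C2O4) = 1/2 × 5.460 × 10^-3 = 2.730 × 10^-3 mol
mass of H2C2O4 = 2.730 × 10^-3 × 90.03 g/mol = 0.2458 g
% H2C2O4 = 0.2458 / 0.3733 × 100 = 65.84 %

65.84 %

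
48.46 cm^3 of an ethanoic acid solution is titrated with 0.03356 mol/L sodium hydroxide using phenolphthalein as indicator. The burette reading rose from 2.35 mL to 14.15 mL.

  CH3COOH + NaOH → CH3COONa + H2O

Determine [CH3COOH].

n(NaOH) = 0.01180 L × 0.03356 mol/L = 3.960 × 10^-4 mol
n(CH3COOH) = 3.960 × 10^-4 mol (1:1 mole ratio)
[CH3COOH] = 3.960 × 10^-4 mol / 0.04846 L = 0.008172 mol/L

0.008172 mol/L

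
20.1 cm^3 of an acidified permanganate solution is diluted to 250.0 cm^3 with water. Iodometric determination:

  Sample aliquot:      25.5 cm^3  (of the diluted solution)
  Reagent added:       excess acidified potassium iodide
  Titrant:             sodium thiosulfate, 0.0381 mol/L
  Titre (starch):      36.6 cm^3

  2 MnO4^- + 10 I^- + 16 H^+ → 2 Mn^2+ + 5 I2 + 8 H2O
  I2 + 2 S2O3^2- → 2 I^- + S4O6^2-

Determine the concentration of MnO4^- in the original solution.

n(S2O3^2-) = 0.0366 × 0.0381 = 1.39 × 10^-3 mol
n(I2) = n(S2O3^2-)/2 = 6.97 × 10^-4 mol
From the 2:5 ratio, n(MnO4^-) in the aliquot = 2/5 × 6.97 × 10^-4 = 2.79 × 10^-4 mol
[MnO4^-]_dilute = 2.79 × 10^-4 / 0.0255 = 0.0109 mol/L
[MnO4^-]_original = 0.0109 × 250.0/20.1 = 0.136 mol/L

0.136 mol/L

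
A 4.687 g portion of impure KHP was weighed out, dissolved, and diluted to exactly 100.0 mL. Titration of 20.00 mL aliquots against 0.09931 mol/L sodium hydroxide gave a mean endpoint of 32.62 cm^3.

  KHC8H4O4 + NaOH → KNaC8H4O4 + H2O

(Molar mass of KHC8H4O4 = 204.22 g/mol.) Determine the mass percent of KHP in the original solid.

70.57 %

n(NaOH) per titration = 0.03262 × 0.09931 = 3.239 × 10^-3 mol
n(KHC8H4O4) in each aliquot = 3.239 × 10^-3 mol (1:1 ratio)
n(KHC8H4O4) in the whole flask = 3.239 × 10^-3 × 100.0/20.00 = 0.01620 mol
mass of KHC8H4O4 = 0.01620 × 204.22 = 3.308 g
% KHC8H4O4 = 3.308 / 4.687 × 100 = 70.57 %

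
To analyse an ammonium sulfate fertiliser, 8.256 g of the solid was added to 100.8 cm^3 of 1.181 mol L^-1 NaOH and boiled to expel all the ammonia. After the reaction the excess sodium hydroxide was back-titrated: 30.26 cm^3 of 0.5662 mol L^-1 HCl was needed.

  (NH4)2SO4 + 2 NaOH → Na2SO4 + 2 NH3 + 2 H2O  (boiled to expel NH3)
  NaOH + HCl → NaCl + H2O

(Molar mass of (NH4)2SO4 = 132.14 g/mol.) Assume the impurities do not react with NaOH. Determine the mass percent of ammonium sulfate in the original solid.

n(NaOH) added = 0.1008 × 1.181 = 0.1190 mol
n(HCl) used in back-titration = 0.03026 × 0.5662 = 0.01713 mol
n(NaOH) left over = 0.01713 mol (1:1 ratio)
n(NaOH) consumed by analyte = 0.1190 − 0.01713 = 0.1019 mol
From the 1:2 ratio, n((NH4)2SO4) = 1/2 × 0.1019 = 0.05096 mol
mass of (NH4)2SO4 = 0.05096 × 132.14 = 6.733 g
% (NH4)2SO4 = 6.733 / 8.256 × 100 = 81.56 %

81.56 %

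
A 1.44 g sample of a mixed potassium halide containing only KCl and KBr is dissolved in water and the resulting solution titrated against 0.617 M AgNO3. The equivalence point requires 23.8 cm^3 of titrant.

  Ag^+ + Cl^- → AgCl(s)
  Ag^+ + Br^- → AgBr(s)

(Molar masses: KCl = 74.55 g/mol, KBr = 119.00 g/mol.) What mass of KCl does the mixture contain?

0.516 g

n(AgNO3) = 0.0238 × 0.617 = 0.0147 mol
Let x = n(KCl), y = n(KBr).
Titrant: 1x + 1y = 0.0147;  mass: 74.55x + 119.00y = 1.44
Solving, x = 6.92 × 10^-3 mol, y = 7.77 × 10^-3 mol
mass of KCl = 6.92 × 10^-3 × 74.55 = 0.516 g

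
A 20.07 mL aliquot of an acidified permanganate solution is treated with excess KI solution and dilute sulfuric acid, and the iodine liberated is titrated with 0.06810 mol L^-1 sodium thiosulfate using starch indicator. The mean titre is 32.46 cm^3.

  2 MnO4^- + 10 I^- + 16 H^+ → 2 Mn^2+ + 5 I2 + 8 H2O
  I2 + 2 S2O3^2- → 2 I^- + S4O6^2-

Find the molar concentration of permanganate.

0.02203 mol/L

n(S2O3^2-) = 0.03246 × 0.06810 = 2.211 × 10^-3 mol
n(I2) = n(S2O3^2-)/2 = 1.105 × 10^-3 mol
From the 2:5 ratio, n(MnO4^-) in the aliquot = 2/5 × 1.105 × 10^-3 = 4.421 × 10^-4 mol
[MnO4^-] = 4.421 × 10^-4 / 0.02007 = 0.02203 mol/L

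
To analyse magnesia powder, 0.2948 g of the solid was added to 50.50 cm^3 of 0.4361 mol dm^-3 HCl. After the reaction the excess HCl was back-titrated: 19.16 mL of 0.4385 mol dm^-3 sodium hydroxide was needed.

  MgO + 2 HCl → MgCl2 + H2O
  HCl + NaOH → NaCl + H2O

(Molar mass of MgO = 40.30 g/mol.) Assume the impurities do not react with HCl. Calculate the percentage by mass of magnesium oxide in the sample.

93.10 %

n(HCl) added = 0.05050 × 0.4361 = 0.02202 mol
n(NaOH) used in back-titration = 0.01916 × 0.4385 = 8.402 × 10^-3 mol
n(HCl) left over = 8.402 × 10^-3 mol (1:1 ratio)
n(HCl) consumed by analyte = 0.02202 − 8.402 × 10^-3 = 0.01362 mol
From the 1:2 ratio, n(MgO) = 1/2 × 0.01362 = 6.811 × 10^-3 mol
mass of MgO = 6.811 × 10^-3 × 40.30 = 0.2745 g
% MgO = 0.2745 / 0.2948 × 100 = 93.10 %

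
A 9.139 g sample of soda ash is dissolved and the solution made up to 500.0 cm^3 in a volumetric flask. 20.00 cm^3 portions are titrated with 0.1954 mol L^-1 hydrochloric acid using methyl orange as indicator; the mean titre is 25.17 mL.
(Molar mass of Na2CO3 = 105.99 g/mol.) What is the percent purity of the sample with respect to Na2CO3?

Na2CO3 + 2 HCl → 2 NaCl + H2O + CO2
n(HCl) per titration = 0.02517 × 0.1954 = 4.918 × 10^-3 mol
From the 1:2 ratio, n(Na2CO3) in each aliquot = 1/2 × 4.918 × 10^-3 = 2.459 × 10^-3 mol
n(Na2CO3) in the whole flask = 2.459 × 10^-3 × 500.0/20.00 = 0.06148 mol
mass of Na2CO3 = 0.06148 × 105.99 = 6.516 g
% Na2CO3 = 6.516 / 9.139 × 100 = 71.30 %

71.30 %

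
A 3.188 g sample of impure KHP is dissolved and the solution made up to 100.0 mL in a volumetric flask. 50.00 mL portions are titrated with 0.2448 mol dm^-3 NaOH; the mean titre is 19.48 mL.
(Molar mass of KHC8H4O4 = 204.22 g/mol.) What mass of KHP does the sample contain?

1.948 g

KHC8H4O4 + NaOH → KNaC8H4O4 + H2O
n(NaOH) per titration = 0.01948 × 0.2448 = 4.769 × 10^-3 mol
n(KHC8H4O4) in each aliquot = 4.769 × 10^-3 mol (1:1 ratio)
n(KHC8H4O4) in the whole flask = 4.769 × 10^-3 × 100.0/50.00 = 9.537 × 10^-3 mol
mass of KHC8H4O4 = 9.537 × 10^-3 × 204.22 = 1.948 g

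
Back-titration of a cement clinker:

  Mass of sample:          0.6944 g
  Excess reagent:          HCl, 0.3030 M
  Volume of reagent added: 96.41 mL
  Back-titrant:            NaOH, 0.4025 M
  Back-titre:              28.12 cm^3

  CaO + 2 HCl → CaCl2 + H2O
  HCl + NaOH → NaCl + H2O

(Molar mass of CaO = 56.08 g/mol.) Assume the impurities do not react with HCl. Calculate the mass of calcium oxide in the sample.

n(HCl) added = 0.09641 × 0.3030 = 0.02921 mol
n(NaOH) used in back-titration = 0.02812 × 0.4025 = 0.01132 mol
n(HCl) left over = 0.01132 mol (1:1 ratio)
n(HCl) consumed by analyte = 0.02921 − 0.01132 = 0.01789 mol
From the 1:2 ratio, n(CaO) = 1/2 × 0.01789 = 8.947 × 10^-3 mol
mass of CaO = 8.947 × 10^-3 × 56.08 = 0.5017 g

0.5017 g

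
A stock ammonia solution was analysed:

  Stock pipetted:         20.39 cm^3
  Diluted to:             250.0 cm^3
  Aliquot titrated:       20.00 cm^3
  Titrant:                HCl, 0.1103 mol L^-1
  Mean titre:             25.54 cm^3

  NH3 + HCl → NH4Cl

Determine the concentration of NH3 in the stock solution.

1.727 mol/L

n(HCl) = 0.02554 × 0.1103 = 2.817 × 10^-3 mol
n(NH3) in the aliquot = 2.817 × 10^-3 mol (1:1 ratio)
[NH3]_dilute = 2.817 × 10^-3 / 0.02000 = 0.1409 mol/L
Dilution factor = 250.0 / 20.39 = 12.26
[NH3]_stock = 0.1409 × 12.26 = 1.727 mol/L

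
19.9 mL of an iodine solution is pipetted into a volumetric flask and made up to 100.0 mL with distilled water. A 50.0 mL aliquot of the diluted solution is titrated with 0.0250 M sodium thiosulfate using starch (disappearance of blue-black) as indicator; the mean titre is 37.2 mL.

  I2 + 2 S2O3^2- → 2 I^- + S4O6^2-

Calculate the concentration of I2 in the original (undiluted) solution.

n(Na2S2O3) = 0.0372 × 0.0250 = 9.30 × 10^-4 mol
From the 1:2 ratio, n(I2) in the aliquot = 1/2 × 9.30 × 10^-4 = 4.65 × 10^-4 mol
[I2]_dilute = 4.65 × 10^-4 / 0.0500 = 0.00930 mol/L
Dilution factor = 100.0 / 19.9 = 5.025
[I2]_stock = 0.00930 × 5.025 = 0.0467 mol/L

0.0467 M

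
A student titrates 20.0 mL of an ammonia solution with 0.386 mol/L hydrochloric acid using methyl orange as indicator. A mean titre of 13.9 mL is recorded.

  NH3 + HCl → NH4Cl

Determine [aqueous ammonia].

n(HCl) = 0.0139 L × 0.386 mol/L = 5.37 × 10^-3 mol
n(NH3) = 5.37 × 10^-3 mol (1:1 mole ratio)
[NH3] = 5.37 × 10^-3 mol / 0.0200 L = 0.268 mol/L

0.268 mol/L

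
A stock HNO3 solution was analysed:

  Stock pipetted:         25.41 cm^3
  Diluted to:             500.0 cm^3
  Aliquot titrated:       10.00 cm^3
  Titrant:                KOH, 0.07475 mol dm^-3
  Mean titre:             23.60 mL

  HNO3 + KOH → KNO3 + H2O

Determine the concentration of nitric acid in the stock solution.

3.471 mol/L

n(KOH) = 0.02360 × 0.07475 = 1.764 × 10^-3 mol
n(HNO3) in the aliquot = 1.764 × 10^-3 mol (1:1 ratio)
[HNO3]_dilute = 1.764 × 10^-3 / 0.01000 = 0.1764 mol/L
Dilution factor = 500.0 / 25.41 = 19.68
[HNO3]_stock = 0.1764 × 19.68 = 3.471 mol/L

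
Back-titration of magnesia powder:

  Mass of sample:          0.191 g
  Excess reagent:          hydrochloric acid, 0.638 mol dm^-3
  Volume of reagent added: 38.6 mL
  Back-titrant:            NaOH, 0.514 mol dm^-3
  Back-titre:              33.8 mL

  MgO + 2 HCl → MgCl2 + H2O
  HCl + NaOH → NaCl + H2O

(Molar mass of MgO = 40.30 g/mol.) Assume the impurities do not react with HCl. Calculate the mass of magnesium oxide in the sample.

n(HCl) added = 0.0386 × 0.638 = 0.0246 mol
n(NaOH) used in back-titration = 0.0338 × 0.514 = 0.0174 mol
n(HCl) left over = 0.0174 mol (1:1 ratio)
n(HCl) consumed by analyte = 0.0246 − 0.0174 = 7.25 × 10^-3 mol
From the 1:2 ratio, n(MgO) = 1/2 × 7.25 × 10^-3 = 3.63 × 10^-3 mol
mass of MgO = 3.63 × 10^-3 × 40.30 = 0.146 g

0.146 g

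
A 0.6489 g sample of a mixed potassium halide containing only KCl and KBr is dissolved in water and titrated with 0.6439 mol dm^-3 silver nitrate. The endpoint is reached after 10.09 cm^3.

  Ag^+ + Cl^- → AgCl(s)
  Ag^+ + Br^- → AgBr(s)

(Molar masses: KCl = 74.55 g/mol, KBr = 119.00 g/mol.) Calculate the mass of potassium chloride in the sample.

0.2084 g

n(AgNO3) = 0.01009 × 0.6439 = 6.497 × 10^-3 mol
Let x = n(KCl), y = n(KBr).
Titrant: 1x + 1y = 6.497 × 10^-3;  mass: 74.55x + 119.00y = 0.6489
Solving, x = 2.795 × 10^-3 mol, y = 3.702 × 10^-3 mol
mass of KCl = 2.795 × 10^-3 × 74.55 = 0.2084 g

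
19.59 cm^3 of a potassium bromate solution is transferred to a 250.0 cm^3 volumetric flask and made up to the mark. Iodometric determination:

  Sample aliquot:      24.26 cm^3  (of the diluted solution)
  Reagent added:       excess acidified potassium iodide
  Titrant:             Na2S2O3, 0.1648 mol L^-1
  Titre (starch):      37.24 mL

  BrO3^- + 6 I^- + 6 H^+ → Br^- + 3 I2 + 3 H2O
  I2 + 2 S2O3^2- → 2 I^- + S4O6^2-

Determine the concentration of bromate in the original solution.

0.5381 mol/L

n(S2O3^2-) = 0.03724 × 0.1648 = 6.137 × 10^-3 mol
n(I2) = n(S2O3^2-)/2 = 3.069 × 10^-3 mol
From the 1:3 ratio, n(BrO3^-) in the aliquot = 1/3 × 3.069 × 10^-3 = 1.023 × 10^-3 mol
[BrO3^-]_dilute = 1.023 × 10^-3 / 0.02426 = 0.04216 mol/L
[BrO3^-]_original = 0.04216 × 250.0/19.59 = 0.5381 mol/L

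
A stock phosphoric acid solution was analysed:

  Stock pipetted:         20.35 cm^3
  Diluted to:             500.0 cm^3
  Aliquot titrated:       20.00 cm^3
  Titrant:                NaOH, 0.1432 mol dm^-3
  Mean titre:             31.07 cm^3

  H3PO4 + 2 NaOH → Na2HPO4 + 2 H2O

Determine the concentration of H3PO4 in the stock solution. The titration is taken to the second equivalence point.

2.733 mol/L

n(NaOH) = 0.03107 × 0.1432 = 4.449 × 10^-3 mol
From the 1:2 ratio, n(H3PO4) in the aliquot = 1/2 × 4.449 × 10^-3 = 2.225 × 10^-3 mol
[H3PO4]_dilute = 2.225 × 10^-3 / 0.02000 = 0.1112 mol/L
Dilution factor = 500.0 / 20.35 = 24.57
[H3PO4]_stock = 0.1112 × 24.57 = 2.733 mol/L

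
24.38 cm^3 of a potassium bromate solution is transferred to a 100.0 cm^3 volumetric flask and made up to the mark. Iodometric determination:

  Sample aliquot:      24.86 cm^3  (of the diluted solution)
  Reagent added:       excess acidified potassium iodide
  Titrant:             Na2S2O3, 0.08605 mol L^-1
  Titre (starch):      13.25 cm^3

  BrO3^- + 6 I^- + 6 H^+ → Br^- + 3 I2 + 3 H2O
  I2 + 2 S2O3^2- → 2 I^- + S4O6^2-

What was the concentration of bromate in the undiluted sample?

n(S2O3^2-) = 0.01325 × 0.08605 = 1.140 × 10^-3 mol
n(I2) = n(S2O3^2-)/2 = 5.701 × 10^-4 mol
From the 1:3 ratio, n(BrO3^-) in the aliquot = 1/3 × 5.701 × 10^-4 = 1.900 × 10^-4 mol
[BrO3^-]_dilute = 1.900 × 10^-4 / 0.02486 = 0.007644 mol/L
[BrO3^-]_original = 0.007644 × 100.0/24.38 = 0.03135 mol/L

0.03135 mol/L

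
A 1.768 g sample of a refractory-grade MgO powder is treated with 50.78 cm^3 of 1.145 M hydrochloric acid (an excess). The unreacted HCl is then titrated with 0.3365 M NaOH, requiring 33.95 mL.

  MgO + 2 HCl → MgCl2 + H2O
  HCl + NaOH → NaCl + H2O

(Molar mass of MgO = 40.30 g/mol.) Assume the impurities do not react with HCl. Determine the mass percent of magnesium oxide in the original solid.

n(HCl) added = 0.05078 × 1.145 = 0.05814 mol
n(NaOH) used in back-titration = 0.03395 × 0.3365 = 0.01142 mol
n(HCl) left over = 0.01142 mol (1:1 ratio)
n(HCl) consumed by analyte = 0.05814 − 0.01142 = 0.04672 mol
From the 1:2 ratio, n(MgO) = 1/2 × 0.04672 = 0.02336 mol
mass of MgO = 0.02336 × 40.30 = 0.9414 g
% MgO = 0.9414 / 1.768 × 100 = 53.25 %

53.25 %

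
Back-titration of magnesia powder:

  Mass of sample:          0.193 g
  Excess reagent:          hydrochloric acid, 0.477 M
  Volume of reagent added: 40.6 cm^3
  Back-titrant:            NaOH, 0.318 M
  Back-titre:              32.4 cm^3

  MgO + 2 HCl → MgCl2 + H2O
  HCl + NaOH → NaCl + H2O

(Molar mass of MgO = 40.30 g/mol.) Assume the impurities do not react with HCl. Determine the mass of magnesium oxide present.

n(HCl) added = 0.0406 × 0.477 = 0.0194 mol
n(NaOH) used in back-titration = 0.0324 × 0.318 = 0.0103 mol
n(HCl) left over = 0.0103 mol (1:1 ratio)
n(HCl) consumed by analyte = 0.0194 − 0.0103 = 9.06 × 10^-3 mol
From the 1:2 ratio, n(MgO) = 1/2 × 9.06 × 10^-3 = 4.53 × 10^-3 mol
mass of MgO = 4.53 × 10^-3 × 40.30 = 0.183 g

0.183 g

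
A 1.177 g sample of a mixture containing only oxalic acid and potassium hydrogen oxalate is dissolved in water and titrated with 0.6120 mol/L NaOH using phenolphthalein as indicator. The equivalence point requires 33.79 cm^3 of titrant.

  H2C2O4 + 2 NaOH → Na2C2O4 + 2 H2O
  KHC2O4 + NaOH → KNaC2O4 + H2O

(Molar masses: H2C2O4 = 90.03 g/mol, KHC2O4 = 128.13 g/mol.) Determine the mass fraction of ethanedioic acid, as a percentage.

n(NaOH) = 0.03379 × 0.6120 = 0.02068 mol
Let x = n(H2C2O4), y = n(KHC2O4).
Titrant: 2x + 1y = 0.02068;  mass: 90.03x + 128.13y = 1.177
Solving, x = 8.859 × 10^-3 mol, y = 2.961 × 10^-3 mol
mass of H2C2O4 = 8.859 × 10^-3 × 90.03 = 0.7976 g
% H2C2O4 = 0.7976 / 1.177 × 100 = 67.76 %

67.76 %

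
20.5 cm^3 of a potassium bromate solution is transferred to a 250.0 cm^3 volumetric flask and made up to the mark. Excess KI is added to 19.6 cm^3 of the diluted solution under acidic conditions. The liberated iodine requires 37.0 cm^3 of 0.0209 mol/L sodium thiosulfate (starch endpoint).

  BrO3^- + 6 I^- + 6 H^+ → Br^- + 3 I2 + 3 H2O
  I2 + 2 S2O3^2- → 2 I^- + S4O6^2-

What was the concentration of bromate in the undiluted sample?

n(S2O3^2-) = 0.0370 × 0.0209 = 7.73 × 10^-4 mol
n(I2) = n(S2O3^2-)/2 = 3.87 × 10^-4 mol
From the 1:3 ratio, n(BrO3^-) in the aliquot = 1/3 × 3.87 × 10^-4 = 1.29 × 10^-4 mol
[BrO3^-]_dilute = 1.29 × 10^-4 / 0.0196 = 0.00658 mol/L
[BrO3^-]_original = 0.00658 × 250.0/20.5 = 0.0802 mol/L

0.0802 mol/L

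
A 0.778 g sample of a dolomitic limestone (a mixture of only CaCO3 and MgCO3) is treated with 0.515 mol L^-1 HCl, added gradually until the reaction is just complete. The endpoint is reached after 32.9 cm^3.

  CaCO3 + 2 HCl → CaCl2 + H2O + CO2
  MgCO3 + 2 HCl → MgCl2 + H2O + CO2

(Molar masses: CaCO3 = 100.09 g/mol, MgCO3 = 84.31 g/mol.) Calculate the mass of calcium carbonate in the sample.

0.404 g

n(HCl) = 0.0329 × 0.515 = 0.0169 mol
Let x = n(CaCO3), y = n(MgCO3).
Titrant: 2x + 2y = 0.0169;  mass: 100.09x + 84.31y = 0.778
Solving, x = 4.04 × 10^-3 mol, y = 4.43 × 10^-3 mol
mass of CaCO3 = 4.04 × 10^-3 × 100.09 = 0.404 g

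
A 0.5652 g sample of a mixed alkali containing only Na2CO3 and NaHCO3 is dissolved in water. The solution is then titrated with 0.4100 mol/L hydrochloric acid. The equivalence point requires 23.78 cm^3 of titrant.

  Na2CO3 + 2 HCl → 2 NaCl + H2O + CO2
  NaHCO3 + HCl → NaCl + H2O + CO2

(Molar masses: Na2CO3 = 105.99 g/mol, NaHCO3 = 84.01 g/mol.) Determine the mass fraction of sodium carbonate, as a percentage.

76.75 %

n(HCl) = 0.02378 × 0.4100 = 9.750 × 10^-3 mol
Let x = n(Na2CO3), y = n(NaHCO3).
Titrant: 2x + 1y = 9.750 × 10^-3;  mass: 105.99x + 84.01y = 0.5652
Solving, x = 4.093 × 10^-3 mol, y = 1.564 × 10^-3 mol
mass of Na2CO3 = 4.093 × 10^-3 × 105.99 = 0.4338 g
% Na2CO3 = 0.4338 / 0.5652 × 100 = 76.75 %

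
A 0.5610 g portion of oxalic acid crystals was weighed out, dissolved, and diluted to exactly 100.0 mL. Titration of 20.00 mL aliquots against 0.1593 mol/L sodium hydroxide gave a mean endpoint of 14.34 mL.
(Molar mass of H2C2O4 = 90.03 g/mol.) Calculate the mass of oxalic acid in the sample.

0.5142 g

H2C2O4 + 2 NaOH → Na2C2O4 + 2 H2O
n(NaOH) per titration = 0.01434 × 0.1593 = 2.284 × 10^-3 mol
From the 1:2 ratio, n(H2C2O4) in each aliquot = 1/2 × 2.284 × 10^-3 = 1.142 × 10^-3 mol
n(H2C2O4) in the whole flask = 1.142 × 10^-3 × 100.0/20.00 = 5.711 × 10^-3 mol
mass of H2C2O4 = 5.711 × 10^-3 × 90.03 = 0.5142 g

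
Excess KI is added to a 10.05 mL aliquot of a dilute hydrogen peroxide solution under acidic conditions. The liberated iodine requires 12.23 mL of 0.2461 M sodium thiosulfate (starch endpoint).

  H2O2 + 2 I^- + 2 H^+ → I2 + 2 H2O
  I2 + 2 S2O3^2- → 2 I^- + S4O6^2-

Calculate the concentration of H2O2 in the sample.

0.1497 M

n(S2O3^2-) = 0.01223 × 0.2461 = 3.010 × 10^-3 mol
n(I2) = n(S2O3^2-)/2 = 1.505 × 10^-3 mol
n(H2O2) in the aliquot = 1.505 × 10^-3 mol (1:1 ratio)
[H2O2] = 1.505 × 10^-3 / 0.01005 = 0.1497 mol/L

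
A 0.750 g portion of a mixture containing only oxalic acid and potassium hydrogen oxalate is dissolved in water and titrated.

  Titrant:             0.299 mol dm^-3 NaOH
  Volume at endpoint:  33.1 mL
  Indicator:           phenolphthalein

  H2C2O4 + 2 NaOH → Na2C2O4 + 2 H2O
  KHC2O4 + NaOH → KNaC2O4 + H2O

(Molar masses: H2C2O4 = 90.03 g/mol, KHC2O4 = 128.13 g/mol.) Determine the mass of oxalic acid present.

0.281 g

n(NaOH) = 0.0331 × 0.299 = 9.90 × 10^-3 mol
Let x = n(H2C2O4), y = n(KHC2O4).
Titrant: 2x + 1y = 9.90 × 10^-3;  mass: 90.03x + 128.13y = 0.750
Solving, x = 3.12 × 10^-3 mol, y = 3.66 × 10^-3 mol
mass of H2C2O4 = 3.12 × 10^-3 × 90.03 = 0.281 g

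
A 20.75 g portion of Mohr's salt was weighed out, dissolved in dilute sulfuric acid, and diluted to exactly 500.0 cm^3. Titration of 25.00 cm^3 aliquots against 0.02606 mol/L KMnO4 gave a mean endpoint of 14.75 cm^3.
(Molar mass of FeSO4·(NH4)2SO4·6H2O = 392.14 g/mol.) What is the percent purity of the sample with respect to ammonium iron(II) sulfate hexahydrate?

MnO4^- + 5 Fe^2+ + 8 H^+ → Mn^2+ + 5 Fe^3+ + 4 H2O
n(KMnO4) per titration = 0.01475 × 0.02606 = 3.844 × 10^-4 mol
From the 5:1 ratio, n(FeSO4·(NH4)2SO4·6H2O) in each aliquot = 5/1 × 3.844 × 10^-4 = 1.922 × 10^-3 mol
n(FeSO4·(NH4)2SO4·6H2O) in the whole flask = 1.922 × 10^-3 × 500.0/25.00 = 0.03844 mol
mass of FeSO4·(NH4)2SO4·6H2O = 0.03844 × 392.14 = 15.07 g
% FeSO4·(NH4)2SO4·6H2O = 15.07 / 20.75 × 100 = 72.64 %

72.64 %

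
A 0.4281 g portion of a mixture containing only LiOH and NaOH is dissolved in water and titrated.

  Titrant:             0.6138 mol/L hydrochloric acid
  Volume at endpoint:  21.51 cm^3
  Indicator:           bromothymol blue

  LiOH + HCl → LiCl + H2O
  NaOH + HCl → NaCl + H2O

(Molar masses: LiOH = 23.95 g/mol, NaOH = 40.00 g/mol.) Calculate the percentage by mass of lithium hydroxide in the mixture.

34.86 %

n(HCl) = 0.02151 × 0.6138 = 0.01320 mol
Let x = n(LiOH), y = n(NaOH).
Titrant: 1x + 1y = 0.01320;  mass: 23.95x + 40.00y = 0.4281
Solving, x = 6.231 × 10^-3 mol, y = 6.971 × 10^-3 mol
mass of LiOH = 6.231 × 10^-3 × 23.95 = 0.1492 g
% LiOH = 0.1492 / 0.4281 × 100 = 34.86 %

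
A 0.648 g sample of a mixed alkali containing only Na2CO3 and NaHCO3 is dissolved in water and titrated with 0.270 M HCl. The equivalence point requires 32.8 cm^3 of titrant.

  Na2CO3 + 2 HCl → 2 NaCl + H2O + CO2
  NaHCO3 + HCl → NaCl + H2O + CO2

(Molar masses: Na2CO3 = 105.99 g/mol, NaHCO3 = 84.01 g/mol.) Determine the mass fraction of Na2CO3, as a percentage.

25.3 %

n(HCl) = 0.0328 × 0.270 = 8.86 × 10^-3 mol
Let x = n(Na2CO3), y = n(NaHCO3).
Titrant: 2x + 1y = 8.86 × 10^-3;  mass: 105.99x + 84.01y = 0.648
Solving, x = 1.55 × 10^-3 mol, y = 5.76 × 10^-3 mol
mass of Na2CO3 = 1.55 × 10^-3 × 105.99 = 0.164 g
% Na2CO3 = 0.164 / 0.648 × 100 = 25.3 %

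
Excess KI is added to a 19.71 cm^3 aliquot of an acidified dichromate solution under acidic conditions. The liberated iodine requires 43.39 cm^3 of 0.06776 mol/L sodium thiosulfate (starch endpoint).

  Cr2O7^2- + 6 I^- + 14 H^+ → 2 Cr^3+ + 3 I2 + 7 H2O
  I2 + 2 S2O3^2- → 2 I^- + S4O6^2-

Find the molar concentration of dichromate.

0.02486 mol/L

n(S2O3^2-) = 0.04339 × 0.06776 = 2.940 × 10^-3 mol
n(I2) = n(S2O3^2-)/2 = 1.470 × 10^-3 mol
From the 1:3 ratio, n(Cr2O7^2-) in the aliquot = 1/3 × 1.470 × 10^-3 = 4.900 × 10^-4 mol
[Cr2O7^2-] = 4.900 × 10^-4 / 0.01971 = 0.02486 mol/L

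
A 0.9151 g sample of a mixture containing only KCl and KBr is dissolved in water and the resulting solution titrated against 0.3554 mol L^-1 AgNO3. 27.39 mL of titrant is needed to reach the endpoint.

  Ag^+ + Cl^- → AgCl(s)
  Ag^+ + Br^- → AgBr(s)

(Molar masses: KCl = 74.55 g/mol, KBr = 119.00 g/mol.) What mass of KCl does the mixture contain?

0.4080 g

n(AgNO3) = 0.02739 × 0.3554 = 9.734 × 10^-3 mol
Let x = n(KCl), y = n(KBr).
Titrant: 1x + 1y = 9.734 × 10^-3;  mass: 74.55x + 119.00y = 0.9151
Solving, x = 5.473 × 10^-3 mol, y = 4.261 × 10^-3 mol
mass of KCl = 5.473 × 10^-3 × 74.55 = 0.4080 g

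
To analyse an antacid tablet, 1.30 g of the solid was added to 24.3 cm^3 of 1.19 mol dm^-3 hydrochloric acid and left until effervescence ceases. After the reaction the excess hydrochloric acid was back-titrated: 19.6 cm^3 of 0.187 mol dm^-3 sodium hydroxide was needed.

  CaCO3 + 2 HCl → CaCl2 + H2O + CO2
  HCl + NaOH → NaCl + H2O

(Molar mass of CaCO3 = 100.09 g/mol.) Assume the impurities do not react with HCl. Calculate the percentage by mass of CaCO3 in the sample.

97.2 %

n(HCl) added = 0.0243 × 1.19 = 0.0289 mol
n(NaOH) used in back-titration = 0.0196 × 0.187 = 3.67 × 10^-3 mol
n(HCl) left over = 3.67 × 10^-3 mol (1:1 ratio)
n(HCl) consumed by analyte = 0.0289 − 3.67 × 10^-3 = 0.0253 mol
From the 1:2 ratio, n(CaCO3) = 1/2 × 0.0253 = 0.0126 mol
mass of CaCO3 = 0.0126 × 100.09 = 1.26 g
% CaCO3 = 1.26 / 1.30 × 100 = 97.2 %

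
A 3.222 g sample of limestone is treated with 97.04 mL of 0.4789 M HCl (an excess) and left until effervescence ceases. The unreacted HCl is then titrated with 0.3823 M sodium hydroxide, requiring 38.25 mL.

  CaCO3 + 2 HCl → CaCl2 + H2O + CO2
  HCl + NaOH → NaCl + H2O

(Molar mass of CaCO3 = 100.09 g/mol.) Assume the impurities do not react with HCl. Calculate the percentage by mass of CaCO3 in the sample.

n(HCl) added = 0.09704 × 0.4789 = 0.04647 mol
n(NaOH) used in back-titration = 0.03825 × 0.3823 = 0.01462 mol
n(HCl) left over = 0.01462 mol (1:1 ratio)
n(HCl) consumed by analyte = 0.04647 − 0.01462 = 0.03185 mol
From the 1:2 ratio, n(CaCO3) = 1/2 × 0.03185 = 0.01592 mol
mass of CaCO3 = 0.01592 × 100.09 = 1.594 g
% CaCO3 = 1.594 / 3.222 × 100 = 49.47 %

49.47 %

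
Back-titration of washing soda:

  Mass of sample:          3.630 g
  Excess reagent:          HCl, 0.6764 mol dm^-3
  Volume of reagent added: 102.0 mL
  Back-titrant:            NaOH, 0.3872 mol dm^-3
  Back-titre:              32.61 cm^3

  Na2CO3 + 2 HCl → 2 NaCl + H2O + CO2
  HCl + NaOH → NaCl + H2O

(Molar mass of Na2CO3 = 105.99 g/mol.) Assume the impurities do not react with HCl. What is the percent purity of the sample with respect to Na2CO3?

82.29 %

n(HCl) added = 0.1020 × 0.6764 = 0.06899 mol
n(NaOH) used in back-titration = 0.03261 × 0.3872 = 0.01263 mol
n(HCl) left over = 0.01263 mol (1:1 ratio)
n(HCl) consumed by analyte = 0.06899 − 0.01263 = 0.05637 mol
From the 1:2 ratio, n(Na2CO3) = 1/2 × 0.05637 = 0.02818 mol
mass of Na2CO3 = 0.02818 × 105.99 = 2.987 g
% Na2CO3 = 2.987 / 3.630 × 100 = 82.29 %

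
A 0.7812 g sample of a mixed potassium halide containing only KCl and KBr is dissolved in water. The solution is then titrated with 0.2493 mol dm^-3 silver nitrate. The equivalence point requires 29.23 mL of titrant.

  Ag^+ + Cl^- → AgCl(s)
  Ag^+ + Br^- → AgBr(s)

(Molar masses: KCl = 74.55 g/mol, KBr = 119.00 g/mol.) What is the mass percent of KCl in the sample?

n(AgNO3) = 0.02923 × 0.2493 = 7.287 × 10^-3 mol
Let x = n(KCl), y = n(KBr).
Titrant: 1x + 1y = 7.287 × 10^-3;  mass: 74.55x + 119.00y = 0.7812
Solving, x = 1.934 × 10^-3 mol, y = 5.353 × 10^-3 mol
mass of KCl = 1.934 × 10^-3 × 74.55 = 0.1442 g
% KCl = 0.1442 / 0.7812 × 100 = 18.45 %

18.45 %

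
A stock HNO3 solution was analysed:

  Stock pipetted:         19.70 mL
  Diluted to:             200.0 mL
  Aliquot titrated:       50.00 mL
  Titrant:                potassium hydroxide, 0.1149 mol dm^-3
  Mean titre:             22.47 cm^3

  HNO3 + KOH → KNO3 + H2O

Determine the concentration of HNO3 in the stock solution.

n(KOH) = 0.02247 × 0.1149 = 2.582 × 10^-3 mol
n(HNO3) in the aliquot = 2.582 × 10^-3 mol (1:1 ratio)
[HNO3]_dilute = 2.582 × 10^-3 / 0.05000 = 0.05164 mol/L
Dilution factor = 200.0 / 19.70 = 10.15
[HNO3]_stock = 0.05164 × 10.15 = 0.5242 mol/L

0.5242 mol/L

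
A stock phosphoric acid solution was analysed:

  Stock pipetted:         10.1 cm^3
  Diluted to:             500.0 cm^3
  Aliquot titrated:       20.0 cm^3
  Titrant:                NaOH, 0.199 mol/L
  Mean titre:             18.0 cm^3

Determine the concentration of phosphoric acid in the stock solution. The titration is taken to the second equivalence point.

H3PO4 + 2 NaOH → Na2HPO4 + 2 H2O
n(NaOH) = 0.0180 × 0.199 = 3.58 × 10^-3 mol
From the 1:2 ratio, n(H3PO4) in the aliquot = 1/2 × 3.58 × 10^-3 = 1.79 × 10^-3 mol
[H3PO4]_dilute = 1.79 × 10^-3 / 0.0200 = 0.0896 mol/L
Dilution factor = 500.0 / 10.1 = 49.50
[H3PO4]_stock = 0.0896 × 49.50 = 4.43 mol/L

4.43 mol/L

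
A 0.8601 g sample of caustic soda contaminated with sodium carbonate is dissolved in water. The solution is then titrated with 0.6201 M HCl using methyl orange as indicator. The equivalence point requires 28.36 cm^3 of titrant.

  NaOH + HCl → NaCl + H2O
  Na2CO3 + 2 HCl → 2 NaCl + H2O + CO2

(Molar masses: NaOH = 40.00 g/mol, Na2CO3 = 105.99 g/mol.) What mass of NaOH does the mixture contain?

n(HCl) = 0.02836 × 0.6201 = 0.01759 mol
Let x = n(NaOH), y = n(Na2CO3).
Titrant: 1x + 2y = 0.01759;  mass: 40.00x + 105.99y = 0.8601
Solving, x = 5.531 × 10^-3 mol, y = 6.028 × 10^-3 mol
mass of NaOH = 5.531 × 10^-3 × 40.00 = 0.2212 g

0.2212 g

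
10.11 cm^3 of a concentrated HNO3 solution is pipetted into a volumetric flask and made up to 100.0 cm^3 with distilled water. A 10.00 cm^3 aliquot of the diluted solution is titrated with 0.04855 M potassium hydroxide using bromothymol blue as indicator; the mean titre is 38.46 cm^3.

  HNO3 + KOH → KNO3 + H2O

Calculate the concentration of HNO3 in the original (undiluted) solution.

n(KOH) = 0.03846 × 0.04855 = 1.867 × 10^-3 mol
n(HNO3) in the aliquot = 1.867 × 10^-3 mol (1:1 ratio)
[HNO3]_dilute = 1.867 × 10^-3 / 0.01000 = 0.1867 mol/L
Dilution factor = 100.0 / 10.11 = 9.891
[HNO3]_stock = 0.1867 × 9.891 = 1.847 mol/L

1.847 M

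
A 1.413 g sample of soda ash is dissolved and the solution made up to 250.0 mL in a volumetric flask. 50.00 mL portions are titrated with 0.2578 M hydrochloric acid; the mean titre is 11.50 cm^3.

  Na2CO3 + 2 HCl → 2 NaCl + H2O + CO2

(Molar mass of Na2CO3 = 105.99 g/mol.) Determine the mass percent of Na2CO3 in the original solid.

55.60 %

n(HCl) per titration = 0.01150 × 0.2578 = 2.965 × 10^-3 mol
From the 1:2 ratio, n(Na2CO3) in each aliquot = 1/2 × 2.965 × 10^-3 = 1.482 × 10^-3 mol
n(Na2CO3) in the whole flask = 1.482 × 10^-3 × 250.0/50.00 = 7.412 × 10^-3 mol
mass of Na2CO3 = 7.412 × 10^-3 × 105.99 = 0.7856 g
% Na2CO3 = 0.7856 / 1.413 × 100 = 55.60 %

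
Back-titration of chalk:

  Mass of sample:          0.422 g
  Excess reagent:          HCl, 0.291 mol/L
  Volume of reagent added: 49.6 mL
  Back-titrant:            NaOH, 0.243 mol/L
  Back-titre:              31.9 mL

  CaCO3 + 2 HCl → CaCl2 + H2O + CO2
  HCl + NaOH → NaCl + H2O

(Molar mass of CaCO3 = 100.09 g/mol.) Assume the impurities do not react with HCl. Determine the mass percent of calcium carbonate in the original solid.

79.2 %

n(HCl) added = 0.0496 × 0.291 = 0.0144 mol
n(NaOH) used in back-titration = 0.0319 × 0.243 = 7.75 × 10^-3 mol
n(HCl) left over = 7.75 × 10^-3 mol (1:1 ratio)
n(HCl) consumed by analyte = 0.0144 − 7.75 × 10^-3 = 6.68 × 10^-3 mol
From the 1:2 ratio, n(CaCO3) = 1/2 × 6.68 × 10^-3 = 3.34 × 10^-3 mol
mass of CaCO3 = 3.34 × 10^-3 × 100.09 = 0.334 g
% CaCO3 = 0.334 / 0.422 × 100 = 79.2 %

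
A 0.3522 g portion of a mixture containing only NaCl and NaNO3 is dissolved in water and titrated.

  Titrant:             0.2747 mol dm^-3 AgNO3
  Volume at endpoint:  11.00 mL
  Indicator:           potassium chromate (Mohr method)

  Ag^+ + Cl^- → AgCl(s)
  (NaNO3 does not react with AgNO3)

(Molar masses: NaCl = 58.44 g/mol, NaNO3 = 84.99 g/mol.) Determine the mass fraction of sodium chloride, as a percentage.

50.14 %

n(AgNO3) = 0.01100 × 0.2747 = 3.022 × 10^-3 mol
Let x = n(NaCl), y = n(NaNO3).
Titrant: 1x = 3.022 × 10^-3;  mass: 58.44x + 84.99y = 0.3522
Solving, x = 3.022 × 10^-3 mol, y = 2.066 × 10^-3 mol
mass of NaCl = 3.022 × 10^-3 × 58.44 = 0.1766 g
% NaCl = 0.1766 / 0.3522 × 100 = 50.14 %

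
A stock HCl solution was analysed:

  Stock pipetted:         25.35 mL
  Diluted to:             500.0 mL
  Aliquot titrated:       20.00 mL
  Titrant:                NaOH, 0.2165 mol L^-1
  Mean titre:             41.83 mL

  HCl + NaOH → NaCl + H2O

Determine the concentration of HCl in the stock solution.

n(NaOH) = 0.04183 × 0.2165 = 9.056 × 10^-3 mol
n(HCl) in the aliquot = 9.056 × 10^-3 mol (1:1 ratio)
[HCl]_dilute = 9.056 × 10^-3 / 0.02000 = 0.4528 mol/L
Dilution factor = 500.0 / 25.35 = 19.72
[HCl]_stock = 0.4528 × 19.72 = 8.931 mol/L

8.931 mol/L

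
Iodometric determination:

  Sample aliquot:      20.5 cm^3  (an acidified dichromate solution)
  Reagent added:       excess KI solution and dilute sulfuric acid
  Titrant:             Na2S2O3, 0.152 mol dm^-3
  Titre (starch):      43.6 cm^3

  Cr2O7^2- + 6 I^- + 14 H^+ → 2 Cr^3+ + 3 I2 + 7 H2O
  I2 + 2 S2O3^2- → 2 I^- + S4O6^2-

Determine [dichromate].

0.0539 mol/L

n(S2O3^2-) = 0.0436 × 0.152 = 6.63 × 10^-3 mol
n(I2) = n(S2O3^2-)/2 = 3.31 × 10^-3 mol
From the 1:3 ratio, n(Cr2O7^2-) in the aliquot = 1/3 × 3.31 × 10^-3 = 1.10 × 10^-3 mol
[Cr2O7^2-] = 1.10 × 10^-3 / 0.0205 = 0.0539 mol/L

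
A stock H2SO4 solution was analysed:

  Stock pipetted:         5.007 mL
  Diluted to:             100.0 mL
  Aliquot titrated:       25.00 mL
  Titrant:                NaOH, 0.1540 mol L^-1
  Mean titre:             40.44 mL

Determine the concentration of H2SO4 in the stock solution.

H2SO4 + 2 NaOH → Na2SO4 + 2 H2O
n(NaOH) = 0.04044 × 0.1540 = 6.228 × 10^-3 mol
From the 1:2 ratio, n(H2SO4) in the aliquot = 1/2 × 6.228 × 10^-3 = 3.114 × 10^-3 mol
[H2SO4]_dilute = 3.114 × 10^-3 / 0.02500 = 0.1246 mol/L
Dilution factor = 100.0 / 5.007 = 19.97
[H2SO4]_stock = 0.1246 × 19.97 = 2.488 mol/L

2.488 mol/L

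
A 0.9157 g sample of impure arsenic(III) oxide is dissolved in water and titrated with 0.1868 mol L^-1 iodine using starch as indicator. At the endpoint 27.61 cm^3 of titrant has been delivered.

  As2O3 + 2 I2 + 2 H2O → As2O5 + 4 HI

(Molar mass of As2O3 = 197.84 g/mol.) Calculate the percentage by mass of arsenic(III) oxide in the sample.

n(I2) = 0.02761 L × 0.1868 mol/L = 5.158 × 10^-3 mol
From the 1:2 ratio, n(As2O3) = 1/2 × 5.158 × 10^-3 = 2.579 × 10^-3 mol
mass of As2O3 = 2.579 × 10^-3 × 197.84 g/mol = 0.5102 g
% As2O3 = 0.5102 / 0.9157 × 100 = 55.72 %

55.72 %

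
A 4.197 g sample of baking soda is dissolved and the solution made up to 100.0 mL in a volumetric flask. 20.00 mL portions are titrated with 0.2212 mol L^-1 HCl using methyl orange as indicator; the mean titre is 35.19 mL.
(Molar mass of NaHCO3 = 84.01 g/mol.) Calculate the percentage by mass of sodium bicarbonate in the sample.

77.91 %

NaHCO3 + HCl → NaCl + H2O + CO2
n(HCl) per titration = 0.03519 × 0.2212 = 7.784 × 10^-3 mol
n(NaHCO3) in each aliquot = 7.784 × 10^-3 mol (1:1 ratio)
n(NaHCO3) in the whole flask = 7.784 × 10^-3 × 100.0/20.00 = 0.03892 mol
mass of NaHCO3 = 0.03892 × 84.01 = 3.270 g
% NaHCO3 = 3.270 / 4.197 × 100 = 77.91 %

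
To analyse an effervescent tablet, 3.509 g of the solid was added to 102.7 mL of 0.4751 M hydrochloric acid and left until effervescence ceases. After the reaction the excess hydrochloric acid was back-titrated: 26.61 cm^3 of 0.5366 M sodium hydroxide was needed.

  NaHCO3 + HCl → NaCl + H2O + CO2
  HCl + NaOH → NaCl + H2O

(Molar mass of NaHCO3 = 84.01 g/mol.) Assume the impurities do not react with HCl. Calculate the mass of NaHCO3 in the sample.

n(HCl) added = 0.1027 × 0.4751 = 0.04879 mol
n(NaOH) used in back-titration = 0.02661 × 0.5366 = 0.01428 mol
n(HCl) left over = 0.01428 mol (1:1 ratio)
n(HCl) consumed by analyte = 0.04879 − 0.01428 = 0.03451 mol
n(NaHCO3) = 0.03451 mol (1:1 ratio)
mass of NaHCO3 = 0.03451 × 84.01 = 2.900 g

2.900 g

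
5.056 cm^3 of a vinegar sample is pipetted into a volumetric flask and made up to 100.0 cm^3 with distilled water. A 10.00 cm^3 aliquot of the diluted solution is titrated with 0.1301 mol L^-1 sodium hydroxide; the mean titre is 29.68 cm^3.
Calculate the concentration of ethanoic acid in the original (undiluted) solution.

CH3COOH + NaOH → CH3COONa + H2O
n(NaOH) = 0.02968 × 0.1301 = 3.861 × 10^-3 mol
n(CH3COOH) in the aliquot = 3.861 × 10^-3 mol (1:1 ratio)
[CH3COOH]_dilute = 3.861 × 10^-3 / 0.01000 = 0.3861 mol/L
Dilution factor = 100.0 / 5.056 = 19.78
[CH3COOH]_stock = 0.3861 × 19.78 = 7.637 mol/L

7.637 mol/L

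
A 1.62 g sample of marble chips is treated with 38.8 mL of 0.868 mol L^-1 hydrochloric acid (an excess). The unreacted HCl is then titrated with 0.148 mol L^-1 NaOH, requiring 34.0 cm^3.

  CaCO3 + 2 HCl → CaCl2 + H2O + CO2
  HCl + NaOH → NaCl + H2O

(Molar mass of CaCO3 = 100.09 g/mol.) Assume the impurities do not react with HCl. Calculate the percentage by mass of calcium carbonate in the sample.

n(HCl) added = 0.0388 × 0.868 = 0.0337 mol
n(NaOH) used in back-titration = 0.0340 × 0.148 = 5.03 × 10^-3 mol
n(HCl) left over = 5.03 × 10^-3 mol (1:1 ratio)
n(HCl) consumed by analyte = 0.0337 − 5.03 × 10^-3 = 0.0286 mol
From the 1:2 ratio, n(CaCO3) = 1/2 × 0.0286 = 0.0143 mol
mass of CaCO3 = 0.0143 × 100.09 = 1.43 g
% CaCO3 = 1.43 / 1.62 × 100 = 88.5 %

88.5 %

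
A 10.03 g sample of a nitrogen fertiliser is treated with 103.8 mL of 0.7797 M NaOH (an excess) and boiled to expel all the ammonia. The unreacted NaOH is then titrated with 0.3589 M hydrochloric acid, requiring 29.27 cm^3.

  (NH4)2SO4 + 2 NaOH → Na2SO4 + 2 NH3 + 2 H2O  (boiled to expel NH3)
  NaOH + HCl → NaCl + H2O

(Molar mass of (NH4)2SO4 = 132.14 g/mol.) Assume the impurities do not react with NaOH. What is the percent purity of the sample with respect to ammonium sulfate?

46.39 %

n(NaOH) added = 0.1038 × 0.7797 = 0.08093 mol
n(HCl) used in back-titration = 0.02927 × 0.3589 = 0.01051 mol
n(NaOH) left over = 0.01051 mol (1:1 ratio)
n(NaOH) consumed by analyte = 0.08093 − 0.01051 = 0.07043 mol
From the 1:2 ratio, n((NH4)2SO4) = 1/2 × 0.07043 = 0.03521 mol
mass of (NH4)2SO4 = 0.03521 × 132.14 = 4.653 g
% (NH4)2SO4 = 4.653 / 10.03 × 100 = 46.39 %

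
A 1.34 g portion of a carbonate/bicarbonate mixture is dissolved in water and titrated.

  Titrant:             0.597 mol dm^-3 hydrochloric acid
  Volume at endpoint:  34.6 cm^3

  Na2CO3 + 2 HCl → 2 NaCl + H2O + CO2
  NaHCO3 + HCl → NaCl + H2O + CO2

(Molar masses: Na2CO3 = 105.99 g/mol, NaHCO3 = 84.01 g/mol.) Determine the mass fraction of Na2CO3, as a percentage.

n(HCl) = 0.0346 × 0.597 = 0.0207 mol
Let x = n(Na2CO3), y = n(NaHCO3).
Titrant: 2x + 1y = 0.0207;  mass: 105.99x + 84.01y = 1.34
Solving, x = 6.37 × 10^-3 mol, y = 7.91 × 10^-3 mol
mass of Na2CO3 = 6.37 × 10^-3 × 105.99 = 0.675 g
% Na2CO3 = 0.675 / 1.34 × 100 = 50.4 %

50.4 %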